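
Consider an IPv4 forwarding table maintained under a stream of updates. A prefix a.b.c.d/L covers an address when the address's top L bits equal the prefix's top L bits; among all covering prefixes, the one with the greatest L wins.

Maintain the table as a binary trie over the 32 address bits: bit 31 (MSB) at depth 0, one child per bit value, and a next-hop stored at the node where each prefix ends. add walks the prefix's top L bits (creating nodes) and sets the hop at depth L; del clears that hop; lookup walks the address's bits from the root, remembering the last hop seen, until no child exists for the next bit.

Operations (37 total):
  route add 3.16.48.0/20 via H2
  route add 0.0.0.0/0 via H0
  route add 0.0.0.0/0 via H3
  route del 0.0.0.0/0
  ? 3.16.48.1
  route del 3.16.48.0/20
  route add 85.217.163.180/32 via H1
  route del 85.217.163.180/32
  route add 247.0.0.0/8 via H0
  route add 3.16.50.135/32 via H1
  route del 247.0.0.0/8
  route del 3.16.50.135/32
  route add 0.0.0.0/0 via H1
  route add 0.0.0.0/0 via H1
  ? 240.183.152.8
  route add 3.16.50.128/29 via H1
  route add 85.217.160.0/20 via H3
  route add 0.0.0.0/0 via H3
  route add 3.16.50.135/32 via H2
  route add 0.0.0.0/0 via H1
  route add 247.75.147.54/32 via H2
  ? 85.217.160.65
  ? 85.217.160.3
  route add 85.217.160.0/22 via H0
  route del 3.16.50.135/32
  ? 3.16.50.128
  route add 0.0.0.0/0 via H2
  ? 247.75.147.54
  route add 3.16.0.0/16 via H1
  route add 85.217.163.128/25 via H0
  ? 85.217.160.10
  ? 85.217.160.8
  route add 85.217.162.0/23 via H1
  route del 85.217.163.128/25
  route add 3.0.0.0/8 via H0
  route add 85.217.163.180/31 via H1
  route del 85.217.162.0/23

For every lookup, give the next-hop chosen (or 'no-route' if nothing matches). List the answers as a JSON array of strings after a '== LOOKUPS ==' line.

Trace:
  add 3.16.48.0/20 -> H2 at depth 20
  add 0.0.0.0/0 -> H0 at depth 0
  add 0.0.0.0/0 -> H3 at depth 0
  - 0.0.0.0/0 clear@0
  ? 3.16.48.1  path d0:-→d1:-→d2:-→d3:-→d4:-→d5:-→d6:-→d7:-→d8:-→d9:-→d10:-→d11:-→d12:-→d13:-→d14:-→d15:-→d16:-→d17:-→d18:-→d19:-→d20:H2  best=H2
  - 3.16.48.0/20 clear@20
  add 85.217.163.180/32 -> H1 at depth 32
  - 85.217.163.180/32 clear@32
  add 247.0.0.0/8 -> H0 at depth 8
  add 3.16.50.135/32 -> H1 at depth 32
  - 247.0.0.0/8 clear@8
  - 3.16.50.135/32 clear@32
  add 0.0.0.0/0 -> H1 at depth 0
  add 0.0.0.0/0 -> H1 at depth 0
  ? 240.183.152.8  path d0:H1→d1:-→d2:-→d3:-→d4:-→d5:-  best=H1
  add 3.16.50.128/29 -> H1 at depth 29
  add 85.217.160.0/20 -> H3 at depth 20
  add 0.0.0.0/0 -> H3 at depth 0
  add 3.16.50.135/32 -> H2 at depth 32
  add 0.0.0.0/0 -> H1 at depth 0
  add 247.75.147.54/32 -> H2 at depth 32
  ? 85.217.160.65  path d0:H1→d1:-→d2:-→d3:-→d4:-→d5:-→d6:-→d7:-→d8:-→d9:-→d10:-→d11:-→d12:-→d13:-→d14:-→d15:-→d16:-→d17:-→d18:-→d19:-→d20:H3→d21:-→d22:-  best=H3
  ? 85.217.160.3  path d0:H1→d1:-→d2:-→d3:-→d4:-→d5:-→d6:-→d7:-→d8:-→d9:-→d10:-→d11:-→d12:-→d13:-→d14:-→d15:-→d16:-→d17:-→d18:-→d19:-→d20:H3→d21:-→d22:-  best=H3
  add 85.217.160.0/22 -> H0 at depth 22
  - 3.16.50.135/32 clear@32
  ? 3.16.50.128  path d0:H1→d1:-→d2:-→d3:-→d4:-→d5:-→d6:-→d7:-→d8:-→d9:-→d10:-→d11:-→d12:-→d13:-→d14:-→d15:-→d16:-→d17:-→d18:-→d19:-→d20:-→d21:-→d22:-→d23:-→d24:-→d25:-→d26:-→d27:-→d28:-→d29:H1  best=H1
  add 0.0.0.0/0 -> H2 at depth 0
  ? 247.75.147.54  path d0:H2→d1:-→d2:-→d3:-→d4:-→d5:-→d6:-→d7:-→d8:-→d9:-→d10:-→d11:-→d12:-→d13:-→d14:-→d15:-→d16:-→d17:-→d18:-→d19:-→d20:-→d21:-→d22:-→d23:-→d24:-→d25:-→d26:-→d27:-→d28:-→d29:-→d30:-→d31:-→d32:H2  best=H2
  add 3.16.0.0/16 -> H1 at depth 16
  add 85.217.163.128/25 -> H0 at depth 25
  ? 85.217.160.10  path d0:H2→d1:-→d2:-→d3:-→d4:-→d5:-→d6:-→d7:-→d8:-→d9:-→d10:-→d11:-→d12:-→d13:-→d14:-→d15:-→d16:-→d17:-→d18:-→d19:-→d20:H3→d21:-→d22:H0  best=H0
  ? 85.217.160.8  path d0:H2→d1:-→d2:-→d3:-→d4:-→d5:-→d6:-→d7:-→d8:-→d9:-→d10:-→d11:-→d12:-→d13:-→d14:-→d15:-→d16:-→d17:-→d18:-→d19:-→d20:H3→d21:-→d22:H0  best=H0
  add 85.217.162.0/23 -> H1 at depth 23
  - 85.217.163.128/25 clear@25
  add 3.0.0.0/8 -> H0 at depth 8
  add 85.217.163.180/31 -> H1 at depth 31
  - 85.217.162.0/23 clear@23

== LOOKUPS ==
["H2","H1","H3","H3","H1","H2","H0","H0"]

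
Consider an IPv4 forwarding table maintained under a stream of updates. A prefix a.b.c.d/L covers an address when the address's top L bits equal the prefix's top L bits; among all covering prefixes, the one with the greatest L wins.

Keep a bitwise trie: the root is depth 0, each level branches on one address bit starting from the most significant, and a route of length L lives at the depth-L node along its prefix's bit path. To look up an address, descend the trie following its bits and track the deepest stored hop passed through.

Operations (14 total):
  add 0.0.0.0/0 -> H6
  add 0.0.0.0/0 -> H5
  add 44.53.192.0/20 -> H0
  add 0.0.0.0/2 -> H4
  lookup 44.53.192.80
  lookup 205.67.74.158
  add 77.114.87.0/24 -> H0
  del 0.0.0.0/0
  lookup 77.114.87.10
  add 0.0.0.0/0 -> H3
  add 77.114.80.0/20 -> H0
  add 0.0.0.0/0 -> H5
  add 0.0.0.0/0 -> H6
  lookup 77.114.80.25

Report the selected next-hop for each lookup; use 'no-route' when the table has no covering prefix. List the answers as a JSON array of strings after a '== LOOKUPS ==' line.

Apply in order:
  add 0.0.0.0/0 -> H6 at depth 0
  add 0.0.0.0/0 -> H5 at depth 0
  add 44.53.192.0/20 -> H0 at depth 20
  add 0.0.0.0/2 -> H4 at depth 2
  Q 44.53.192.80: descend 00101100001101011100 ; hops seen [H5,H4,H0] ; pick H0
  Q 205.67.74.158: descend ε ; hops seen [H5] ; pick H5
  add 77.114.87.0/24 -> H0 at depth 24
  - 0.0.0.0/0 clear@0
  Q 77.114.87.10: descend 010011010111001001010111 ; hops seen [H0] ; pick H0
  add 0.0.0.0/0 -> H3 at depth 0
  add 77.114.80.0/20 -> H0 at depth 20
  add 0.0.0.0/0 -> H5 at depth 0
  add 0.0.0.0/0 -> H6 at depth 0
  Q 77.114.80.25: descend 010011010111001001010 ; hops seen [H6,H0] ; pick H0

== LOOKUPS ==
["H0","H5","H0","H0"]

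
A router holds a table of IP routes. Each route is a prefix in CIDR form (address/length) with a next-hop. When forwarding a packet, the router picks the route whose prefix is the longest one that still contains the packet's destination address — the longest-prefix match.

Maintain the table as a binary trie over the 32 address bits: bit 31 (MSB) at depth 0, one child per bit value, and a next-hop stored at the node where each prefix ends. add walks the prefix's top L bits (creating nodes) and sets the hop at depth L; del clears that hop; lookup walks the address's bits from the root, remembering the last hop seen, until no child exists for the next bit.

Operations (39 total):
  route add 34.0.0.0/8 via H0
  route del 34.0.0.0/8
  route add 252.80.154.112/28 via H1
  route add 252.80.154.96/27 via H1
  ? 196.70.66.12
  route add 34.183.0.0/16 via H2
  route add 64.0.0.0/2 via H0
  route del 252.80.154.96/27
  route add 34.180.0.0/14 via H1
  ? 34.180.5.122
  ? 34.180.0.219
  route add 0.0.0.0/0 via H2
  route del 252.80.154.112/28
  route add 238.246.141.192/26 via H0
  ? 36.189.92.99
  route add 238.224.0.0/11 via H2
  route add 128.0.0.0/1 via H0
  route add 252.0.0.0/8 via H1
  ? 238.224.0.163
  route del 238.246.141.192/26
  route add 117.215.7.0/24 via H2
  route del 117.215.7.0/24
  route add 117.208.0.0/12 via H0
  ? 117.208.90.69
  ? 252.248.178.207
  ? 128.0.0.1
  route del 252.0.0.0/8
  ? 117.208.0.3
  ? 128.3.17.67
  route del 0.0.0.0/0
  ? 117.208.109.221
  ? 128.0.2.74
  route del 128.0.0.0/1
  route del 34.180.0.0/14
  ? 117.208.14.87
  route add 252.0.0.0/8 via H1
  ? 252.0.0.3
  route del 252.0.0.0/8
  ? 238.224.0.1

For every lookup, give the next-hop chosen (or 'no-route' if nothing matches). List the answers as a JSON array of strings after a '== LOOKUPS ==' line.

Process each operation:
  add 34.0.0.0/8 -> H0 at depth 8
  del 34.0.0.0/8 (clear depth 8)
  add 252.80.154.112/28 -> H1 at depth 28
  add 252.80.154.96/27 -> H1 at depth 27
  ? 196.70.66.12  path d0:-→d1:-→d2:-  best=no-route
  add 34.183.0.0/16 -> H2 at depth 16
  add 64.0.0.0/2 -> H0 at depth 2
  del 252.80.154.96/27 (clear depth 27)
  add 34.180.0.0/14 -> H1 at depth 14
  ? 34.180.5.122  path d0:-→d1:-→d2:-→d3:-→d4:-→d5:-→d6:-→d7:-→d8:-→d9:-→d10:-→d11:-→d12:-→d13:-→d14:H1  best=H1
  ? 34.180.0.219  path d0:-→d1:-→d2:-→d3:-→d4:-→d5:-→d6:-→d7:-→d8:-→d9:-→d10:-→d11:-→d12:-→d13:-→d14:H1  best=H1
  add 0.0.0.0/0 -> H2 at depth 0
  del 252.80.154.112/28 (clear depth 28)
  add 238.246.141.192/26 -> H0 at depth 26
  ? 36.189.92.99  path d0:H2→d1:-→d2:-→d3:-→d4:-→d5:-  best=H2
  add 238.224.0.0/11 -> H2 at depth 11
  add 128.0.0.0/1 -> H0 at depth 1
  add 252.0.0.0/8 -> H1 at depth 8
  ? 238.224.0.163  path d0:H2→d1:H0→d2:-→d3:-→d4:-→d5:-→d6:-→d7:-→d8:-→d9:-→d10:-→d11:H2  best=H2
  del 238.246.141.192/26 (clear depth 26)
  add 117.215.7.0/24 -> H2 at depth 24
  del 117.215.7.0/24 (clear depth 24)
  add 117.208.0.0/12 -> H0 at depth 12
  ? 117.208.90.69  path d0:H2→d1:-→d2:H0→d3:-→d4:-→d5:-→d6:-→d7:-→d8:-→d9:-→d10:-→d11:-→d12:H0→d13:-  best=H0
  ? 252.248.178.207  path d0:H2→d1:H0→d2:-→d3:-→d4:-→d5:-→d6:-→d7:-→d8:H1  best=H1
  ? 128.0.0.1  path d0:H2→d1:H0  best=H0
  del 252.0.0.0/8 (clear depth 8)
  ? 117.208.0.3  path d0:H2→d1:-→d2:H0→d3:-→d4:-→d5:-→d6:-→d7:-→d8:-→d9:-→d10:-→d11:-→d12:H0→d13:-  best=H0
  ? 128.3.17.67  path d0:H2→d1:H0  best=H0
  del 0.0.0.0/0 (clear depth 0)
  ? 117.208.109.221  path d0:-→d1:-→d2:H0→d3:-→d4:-→d5:-→d6:-→d7:-→d8:-→d9:-→d10:-→d11:-→d12:H0→d13:-  best=H0
  ? 128.0.2.74  path d0:-→d1:H0  best=H0
  del 128.0.0.0/1 (clear depth 1)
  del 34.180.0.0/14 (clear depth 14)
  ? 117.208.14.87  path d0:-→d1:-→d2:H0→d3:-→d4:-→d5:-→d6:-→d7:-→d8:-→d9:-→d10:-→d11:-→d12:H0→d13:-  best=H0
  add 252.0.0.0/8 -> H1 at depth 8
  ? 252.0.0.3  path d0:-→d1:-→d2:-→d3:-→d4:-→d5:-→d6:-→d7:-→d8:H1→d9:-  best=H1
  del 252.0.0.0/8 (clear depth 8)
  ? 238.224.0.1  path d0:-→d1:-→d2:-→d3:-→d4:-→d5:-→d6:-→d7:-→d8:-→d9:-→d10:-→d11:H2  best=H2

== LOOKUPS ==
["no-route","H1","H1","H2","H2","H0","H1","H0","H0","H0","H0","H0","H0","H1","H2"]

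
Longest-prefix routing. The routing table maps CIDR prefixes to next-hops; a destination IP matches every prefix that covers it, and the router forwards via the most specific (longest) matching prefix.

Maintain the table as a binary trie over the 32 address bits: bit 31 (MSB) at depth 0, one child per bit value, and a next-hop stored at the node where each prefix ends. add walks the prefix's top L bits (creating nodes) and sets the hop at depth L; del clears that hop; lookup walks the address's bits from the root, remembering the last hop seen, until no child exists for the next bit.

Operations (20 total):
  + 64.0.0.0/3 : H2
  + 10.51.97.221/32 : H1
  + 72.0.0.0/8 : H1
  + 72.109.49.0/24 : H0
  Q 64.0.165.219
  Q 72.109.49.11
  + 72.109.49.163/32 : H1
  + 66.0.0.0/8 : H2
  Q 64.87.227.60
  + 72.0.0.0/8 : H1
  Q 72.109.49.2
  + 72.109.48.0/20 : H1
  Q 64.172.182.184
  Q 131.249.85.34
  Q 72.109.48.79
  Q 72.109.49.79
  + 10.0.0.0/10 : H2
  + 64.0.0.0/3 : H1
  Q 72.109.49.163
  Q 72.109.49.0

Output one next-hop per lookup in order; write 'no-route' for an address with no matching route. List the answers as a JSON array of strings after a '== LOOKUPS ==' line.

Process each operation:
  + 64.0.0.0/3 (H2) depth=3
  + 10.51.97.221/32 (H1) depth=32
  + 72.0.0.0/8 (H1) depth=8
  + 72.109.49.0/24 (H0) depth=24
  Q 64.0.165.219: descend 0100 ; hops seen [H2] ; pick H2
  Q 72.109.49.11: descend 010010000110110100110001 ; hops seen [H2,H1,H0] ; pick H0
  + 72.109.49.163/32 (H1) depth=32
  + 66.0.0.0/8 (H2) depth=8
  Q 64.87.227.60: descend 010000 ; hops seen [H2] ; pick H2
  + 72.0.0.0/8 (H1) depth=8
  Q 72.109.49.2: descend 010010000110110100110001 ; hops seen [H2,H1,H0] ; pick H0
  + 72.109.48.0/20 (H1) depth=20
  Q 64.172.182.184: descend 010000 ; hops seen [H2] ; pick H2
  Q 131.249.85.34: descend ε ; hops seen [∅] ; pick no-route
  Q 72.109.48.79: descend 01001000011011010011000 ; hops seen [H2,H1,H1] ; pick H1
  Q 72.109.49.79: descend 010010000110110100110001 ; hops seen [H2,H1,H1,H0] ; pick H0
  + 10.0.0.0/10 (H2) depth=10
  + 64.0.0.0/3 (H1) depth=3
  Q 72.109.49.163: descend 01001000011011010011000110100011 ; hops seen [H1,H1,H1,H0,H1] ; pick H1
  Q 72.109.49.0: descend 010010000110110100110001 ; hops seen [H1,H1,H1,H0] ; pick H0

== LOOKUPS ==
["H2","H0","H2","H0","H2","no-route","H1","H0","H1","H0"]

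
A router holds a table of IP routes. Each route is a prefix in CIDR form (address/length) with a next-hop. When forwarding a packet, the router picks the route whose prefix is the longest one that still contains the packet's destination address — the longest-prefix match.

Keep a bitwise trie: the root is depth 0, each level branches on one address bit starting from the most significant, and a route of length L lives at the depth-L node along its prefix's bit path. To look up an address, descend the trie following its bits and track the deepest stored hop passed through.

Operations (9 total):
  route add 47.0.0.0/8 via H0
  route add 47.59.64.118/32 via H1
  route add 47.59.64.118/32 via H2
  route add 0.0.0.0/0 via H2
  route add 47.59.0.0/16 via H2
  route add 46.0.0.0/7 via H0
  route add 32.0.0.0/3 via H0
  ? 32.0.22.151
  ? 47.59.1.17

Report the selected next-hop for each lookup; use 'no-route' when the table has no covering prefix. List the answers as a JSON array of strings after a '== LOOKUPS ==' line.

Process each operation:
  add 47.0.0.0/8 -> H0 at depth 8
  add 47.59.64.118/32 -> H1 at depth 32
  add 47.59.64.118/32 -> H2 at depth 32
  add 0.0.0.0/0 -> H2 at depth 0
  add 47.59.0.0/16 -> H2 at depth 16
  add 46.0.0.0/7 -> H0 at depth 7
  add 32.0.0.0/3 -> H0 at depth 3
  lookup 32.0.22.151: bits 0010 walk d0:H2→d1:-→d2:-→d3:H0→d4:- -> H0
  lookup 47.59.1.17: bits 00101111001110110 walk d0:H2→d1:-→d2:-→d3:H0→d4:-→d5:-→d6:-→d7:H0→d8:H0→d9:-→d10:-→d11:-→d12:-→d13:-→d14:-→d15:-→d16:H2→d17:- -> H2

== LOOKUPS ==
["H0","H2"]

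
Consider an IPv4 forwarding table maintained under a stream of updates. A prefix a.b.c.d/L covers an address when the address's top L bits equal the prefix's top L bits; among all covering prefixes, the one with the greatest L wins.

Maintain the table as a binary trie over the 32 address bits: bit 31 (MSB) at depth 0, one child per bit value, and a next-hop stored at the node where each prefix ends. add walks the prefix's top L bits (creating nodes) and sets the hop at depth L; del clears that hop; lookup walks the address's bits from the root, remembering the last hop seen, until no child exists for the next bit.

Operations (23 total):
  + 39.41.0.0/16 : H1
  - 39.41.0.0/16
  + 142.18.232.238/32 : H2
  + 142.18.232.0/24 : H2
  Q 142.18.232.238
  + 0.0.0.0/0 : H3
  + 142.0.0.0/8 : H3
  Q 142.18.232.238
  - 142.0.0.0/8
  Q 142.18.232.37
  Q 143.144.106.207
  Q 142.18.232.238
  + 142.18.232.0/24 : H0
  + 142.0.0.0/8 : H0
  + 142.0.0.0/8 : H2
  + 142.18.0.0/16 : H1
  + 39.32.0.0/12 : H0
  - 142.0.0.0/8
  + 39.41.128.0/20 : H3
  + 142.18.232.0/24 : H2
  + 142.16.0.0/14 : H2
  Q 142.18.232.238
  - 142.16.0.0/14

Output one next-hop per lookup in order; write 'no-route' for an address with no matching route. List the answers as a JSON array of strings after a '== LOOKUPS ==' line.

Process each operation:
  add 39.41.0.0/16 -> H1 at depth 16
  del 39.41.0.0/16 (clear depth 16)
  add 142.18.232.238/32 -> H2 at depth 32
  add 142.18.232.0/24 -> H2 at depth 24
  Q 142.18.232.238: descend 10001110000100101110100011101110 ; hops seen [H2,H2] ; pick H2
  add 0.0.0.0/0 -> H3 at depth 0
  add 142.0.0.0/8 -> H3 at depth 8
  Q 142.18.232.238: descend 10001110000100101110100011101110 ; hops seen [H3,H3,H2,H2] ; pick H2
  del 142.0.0.0/8 (clear depth 8)
  Q 142.18.232.37: descend 100011100001001011101000 ; hops seen [H3,H2] ; pick H2
  Q 143.144.106.207: descend 1000111 ; hops seen [H3] ; pick H3
  Q 142.18.232.238: descend 10001110000100101110100011101110 ; hops seen [H3,H2,H2] ; pick H2
  add 142.18.232.0/24 -> H0 at depth 24
  add 142.0.0.0/8 -> H0 at depth 8
  add 142.0.0.0/8 -> H2 at depth 8
  add 142.18.0.0/16 -> H1 at depth 16
  add 39.32.0.0/12 -> H0 at depth 12
  del 142.0.0.0/8 (clear depth 8)
  add 39.41.128.0/20 -> H3 at depth 20
  add 142.18.232.0/24 -> H2 at depth 24
  add 142.16.0.0/14 -> H2 at depth 14
  Q 142.18.232.238: descend 10001110000100101110100011101110 ; hops seen [H3,H2,H1,H2,H2] ; pick H2
  del 142.16.0.0/14 (clear depth 14)

== LOOKUPS ==
["H2","H2","H2","H3","H2","H2"]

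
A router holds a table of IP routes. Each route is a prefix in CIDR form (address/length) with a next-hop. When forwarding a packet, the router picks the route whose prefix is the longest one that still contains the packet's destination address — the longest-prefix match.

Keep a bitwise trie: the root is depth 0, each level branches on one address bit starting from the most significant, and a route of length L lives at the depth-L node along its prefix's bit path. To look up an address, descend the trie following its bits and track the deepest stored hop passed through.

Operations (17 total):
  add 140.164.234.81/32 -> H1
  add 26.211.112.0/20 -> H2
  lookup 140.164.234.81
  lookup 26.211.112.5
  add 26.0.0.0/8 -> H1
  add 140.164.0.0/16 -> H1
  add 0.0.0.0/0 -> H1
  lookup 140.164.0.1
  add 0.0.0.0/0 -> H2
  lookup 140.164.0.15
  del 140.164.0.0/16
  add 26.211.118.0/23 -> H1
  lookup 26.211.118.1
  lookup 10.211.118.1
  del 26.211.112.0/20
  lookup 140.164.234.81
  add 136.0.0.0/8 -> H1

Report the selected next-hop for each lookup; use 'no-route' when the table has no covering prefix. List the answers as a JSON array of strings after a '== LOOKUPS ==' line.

Process each operation:
  + 140.164.234.81/32 (H1) depth=32
  + 26.211.112.0/20 (H2) depth=20
  Q 140.164.234.81: descend 10001100101001001110101001010001 ; hops seen [H1] ; pick H1
  Q 26.211.112.5: descend 00011010110100110111 ; hops seen [H2] ; pick H2
  + 26.0.0.0/8 (H1) depth=8
  + 140.164.0.0/16 (H1) depth=16
  + 0.0.0.0/0 (H1) depth=0
  Q 140.164.0.1: descend 1000110010100100 ; hops seen [H1,H1] ; pick H1
  + 0.0.0.0/0 (H2) depth=0
  Q 140.164.0.15: descend 1000110010100100 ; hops seen [H2,H1] ; pick H1
  - 140.164.0.0/16 clear@16
  + 26.211.118.0/23 (H1) depth=23
  Q 26.211.118.1: descend 00011010110100110111011 ; hops seen [H2,H1,H2,H1] ; pick H1
  Q 10.211.118.1: descend 000 ; hops seen [H2] ; pick H2
  - 26.211.112.0/20 clear@20
  Q 140.164.234.81: descend 10001100101001001110101001010001 ; hops seen [H2,H1] ; pick H1
  + 136.0.0.0/8 (H1) depth=8

== LOOKUPS ==
["H1","H2","H1","H1","H1","H2","H1"]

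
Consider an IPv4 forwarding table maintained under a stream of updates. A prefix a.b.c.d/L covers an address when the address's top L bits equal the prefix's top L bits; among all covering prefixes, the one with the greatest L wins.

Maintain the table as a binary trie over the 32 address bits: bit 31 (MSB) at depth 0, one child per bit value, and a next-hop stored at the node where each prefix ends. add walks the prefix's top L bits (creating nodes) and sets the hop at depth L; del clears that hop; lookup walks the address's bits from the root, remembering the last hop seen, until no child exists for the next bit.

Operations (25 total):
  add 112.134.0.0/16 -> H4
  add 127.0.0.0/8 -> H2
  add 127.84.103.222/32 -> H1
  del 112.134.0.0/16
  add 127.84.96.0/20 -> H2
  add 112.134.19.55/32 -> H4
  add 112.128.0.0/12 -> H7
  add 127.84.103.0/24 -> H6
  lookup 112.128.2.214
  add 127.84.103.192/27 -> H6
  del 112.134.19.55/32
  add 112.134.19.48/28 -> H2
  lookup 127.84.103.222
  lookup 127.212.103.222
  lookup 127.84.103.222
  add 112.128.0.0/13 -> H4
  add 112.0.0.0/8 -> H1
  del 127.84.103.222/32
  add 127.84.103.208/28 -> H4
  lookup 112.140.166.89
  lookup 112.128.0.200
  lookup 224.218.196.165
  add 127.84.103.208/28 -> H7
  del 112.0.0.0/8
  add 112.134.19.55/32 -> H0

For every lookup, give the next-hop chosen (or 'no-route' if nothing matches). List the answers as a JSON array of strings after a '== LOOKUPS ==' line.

Process each operation:
  add 112.134.0.0/16 -> H4 at depth 16
  add 127.0.0.0/8 -> H2 at depth 8
  add 127.84.103.222/32 -> H1 at depth 32
  - 112.134.0.0/16 clear@16
  add 127.84.96.0/20 -> H2 at depth 20
  add 112.134.19.55/32 -> H4 at depth 32
  add 112.128.0.0/12 -> H7 at depth 12
  add 127.84.103.0/24 -> H6 at depth 24
  Q 112.128.2.214: descend 0111000010000 ; hops seen [H7] ; pick H7
  add 127.84.103.192/27 -> H6 at depth 27
  - 112.134.19.55/32 clear@32
  add 112.134.19.48/28 -> H2 at depth 28
  Q 127.84.103.222: descend 01111111010101000110011111011110 ; hops seen [H2,H2,H6,H6,H1] ; pick H1
  Q 127.212.103.222: descend 01111111 ; hops seen [H2] ; pick H2
  Q 127.84.103.222: descend 01111111010101000110011111011110 ; hops seen [H2,H2,H6,H6,H1] ; pick H1
  add 112.128.0.0/13 -> H4 at depth 13
  add 112.0.0.0/8 -> H1 at depth 8
  - 127.84.103.222/32 clear@32
  add 127.84.103.208/28 -> H4 at depth 28
  Q 112.140.166.89: descend 011100001000 ; hops seen [H1,H7] ; pick H7
  Q 112.128.0.200: descend 0111000010000 ; hops seen [H1,H7,H4] ; pick H4
  Q 224.218.196.165: descend ε ; hops seen [∅] ; pick no-route
  add 127.84.103.208/28 -> H7 at depth 28
  - 112.0.0.0/8 clear@8
  add 112.134.19.55/32 -> H0 at depth 32

== LOOKUPS ==
["H7","H1","H2","H1","H7","H4","no-route"]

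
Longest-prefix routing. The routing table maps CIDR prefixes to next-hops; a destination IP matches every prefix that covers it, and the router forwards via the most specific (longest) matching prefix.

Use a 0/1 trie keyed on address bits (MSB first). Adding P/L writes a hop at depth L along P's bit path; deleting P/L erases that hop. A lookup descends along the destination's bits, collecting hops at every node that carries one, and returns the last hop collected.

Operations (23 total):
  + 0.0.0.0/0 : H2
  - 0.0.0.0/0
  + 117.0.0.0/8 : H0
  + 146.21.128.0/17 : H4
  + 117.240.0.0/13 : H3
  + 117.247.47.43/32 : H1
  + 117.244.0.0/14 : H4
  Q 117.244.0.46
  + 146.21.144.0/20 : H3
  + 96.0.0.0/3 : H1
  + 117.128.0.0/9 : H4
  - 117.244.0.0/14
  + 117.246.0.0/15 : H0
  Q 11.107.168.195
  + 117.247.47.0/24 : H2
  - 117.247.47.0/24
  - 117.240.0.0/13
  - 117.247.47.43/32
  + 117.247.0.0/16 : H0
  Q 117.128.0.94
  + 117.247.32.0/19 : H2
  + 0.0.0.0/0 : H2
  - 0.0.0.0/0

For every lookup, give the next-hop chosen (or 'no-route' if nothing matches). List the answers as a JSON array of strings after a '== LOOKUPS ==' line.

Apply in order:
  + 0.0.0.0/0 (H2) depth=0
  del 0.0.0.0/0 (clear depth 0)
  + 117.0.0.0/8 (H0) depth=8
  + 146.21.128.0/17 (H4) depth=17
  + 117.240.0.0/13 (H3) depth=13
  + 117.247.47.43/32 (H1) depth=32
  + 117.244.0.0/14 (H4) depth=14
  ? 117.244.0.46  path d0:-→d1:-→d2:-→d3:-→d4:-→d5:-→d6:-→d7:-→d8:H0→d9:-→d10:-→d11:-→d12:-→d13:H3→d14:H4  best=H4
  + 146.21.144.0/20 (H3) depth=20
  + 96.0.0.0/3 (H1) depth=3
  + 117.128.0.0/9 (H4) depth=9
  del 117.244.0.0/14 (clear depth 14)
  + 117.246.0.0/15 (H0) depth=15
  ? 11.107.168.195  path d0:-→d1:-  best=no-route
  + 117.247.47.0/24 (H2) depth=24
  del 117.247.47.0/24 (clear depth 24)
  del 117.240.0.0/13 (clear depth 13)
  del 117.247.47.43/32 (clear depth 32)
  + 117.247.0.0/16 (H0) depth=16
  ? 117.128.0.94  path d0:-→d1:-→d2:-→d3:H1→d4:-→d5:-→d6:-→d7:-→d8:H0→d9:H4  best=H4
  + 117.247.32.0/19 (H2) depth=19
  + 0.0.0.0/0 (H2) depth=0
  del 0.0.0.0/0 (clear depth 0)

== LOOKUPS ==
["H4","no-route","H4"]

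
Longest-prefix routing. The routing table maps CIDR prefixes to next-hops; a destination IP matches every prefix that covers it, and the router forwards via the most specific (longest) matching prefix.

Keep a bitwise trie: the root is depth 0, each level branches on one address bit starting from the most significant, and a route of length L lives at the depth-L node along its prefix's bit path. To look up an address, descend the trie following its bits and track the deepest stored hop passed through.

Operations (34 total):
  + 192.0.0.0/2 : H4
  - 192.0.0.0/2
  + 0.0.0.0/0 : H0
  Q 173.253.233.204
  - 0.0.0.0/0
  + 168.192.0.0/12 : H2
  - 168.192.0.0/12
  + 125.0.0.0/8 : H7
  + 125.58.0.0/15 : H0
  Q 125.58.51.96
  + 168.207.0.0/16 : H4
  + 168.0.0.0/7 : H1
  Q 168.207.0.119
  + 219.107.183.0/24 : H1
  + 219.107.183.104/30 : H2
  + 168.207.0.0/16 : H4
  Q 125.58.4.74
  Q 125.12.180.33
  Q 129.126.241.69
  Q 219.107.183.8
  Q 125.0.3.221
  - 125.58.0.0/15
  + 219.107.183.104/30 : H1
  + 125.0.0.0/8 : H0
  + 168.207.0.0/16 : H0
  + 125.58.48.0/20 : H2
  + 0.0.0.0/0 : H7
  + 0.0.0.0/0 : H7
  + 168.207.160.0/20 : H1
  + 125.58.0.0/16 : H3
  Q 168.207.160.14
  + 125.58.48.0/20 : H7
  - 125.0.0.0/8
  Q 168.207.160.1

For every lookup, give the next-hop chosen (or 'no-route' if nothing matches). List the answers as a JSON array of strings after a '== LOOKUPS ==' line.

Process each operation:
  add 192.0.0.0/2 -> H4 at depth 2
  - 192.0.0.0/2 clear@2
  add 0.0.0.0/0 -> H0 at depth 0
  lookup 173.253.233.204: bits 1 walk d0:H0→d1:- -> H0
  - 0.0.0.0/0 clear@0
  add 168.192.0.0/12 -> H2 at depth 12
  - 168.192.0.0/12 clear@12
  add 125.0.0.0/8 -> H7 at depth 8
  add 125.58.0.0/15 -> H0 at depth 15
  lookup 125.58.51.96: bits 011111010011101 walk d0:-→d1:-→d2:-→d3:-→d4:-→d5:-→d6:-→d7:-→d8:H7→d9:-→d10:-→d11:-→d12:-→d13:-→d14:-→d15:H0 -> H0
  add 168.207.0.0/16 -> H4 at depth 16
  add 168.0.0.0/7 -> H1 at depth 7
  lookup 168.207.0.119: bits 1010100011001111 walk d0:-→d1:-→d2:-→d3:-→d4:-→d5:-→d6:-→d7:H1→d8:-→d9:-→d10:-→d11:-→d12:-→d13:-→d14:-→d15:-→d16:H4 -> H4
  add 219.107.183.0/24 -> H1 at depth 24
  add 219.107.183.104/30 -> H2 at depth 30
  add 168.207.0.0/16 -> H4 at depth 16
  lookup 125.58.4.74: bits 011111010011101 walk d0:-→d1:-→d2:-→d3:-→d4:-→d5:-→d6:-→d7:-→d8:H7→d9:-→d10:-→d11:-→d12:-→d13:-→d14:-→d15:H0 -> H0
  lookup 125.12.180.33: bits 0111110100 walk d0:-→d1:-→d2:-→d3:-→d4:-→d5:-→d6:-→d7:-→d8:H7→d9:-→d10:- -> H7
  lookup 129.126.241.69: bits 10 walk d0:-→d1:-→d2:- -> no-route
  lookup 219.107.183.8: bits 1101101101101011101101110 walk d0:-→d1:-→d2:-→d3:-→d4:-→d5:-→d6:-→d7:-→d8:-→d9:-→d10:-→d11:-→d12:-→d13:-→d14:-→d15:-→d16:-→d17:-→d18:-→d19:-→d20:-→d21:-→d22:-→d23:-→d24:H1→d25:- -> H1
  lookup 125.0.3.221: bits 0111110100 walk d0:-→d1:-→d2:-→d3:-→d4:-→d5:-→d6:-→d7:-→d8:H7→d9:-→d10:- -> H7
  - 125.58.0.0/15 clear@15
  add 219.107.183.104/30 -> H1 at depth 30
  add 125.0.0.0/8 -> H0 at depth 8
  add 168.207.0.0/16 -> H0 at depth 16
  add 125.58.48.0/20 -> H2 at depth 20
  add 0.0.0.0/0 -> H7 at depth 0
  add 0.0.0.0/0 -> H7 at depth 0
  add 168.207.160.0/20 -> H1 at depth 20
  add 125.58.0.0/16 -> H3 at depth 16
  lookup 168.207.160.14: bits 10101000110011111010 walk d0:H7→d1:-→d2:-→d3:-→d4:-→d5:-→d6:-→d7:H1→d8:-→d9:-→d10:-→d11:-→d12:-→d13:-→d14:-→d15:-→d16:H0→d17:-→d18:-→d19:-→d20:H1 -> H1
  add 125.58.48.0/20 -> H7 at depth 20
  - 125.0.0.0/8 clear@8
  lookup 168.207.160.1: bits 10101000110011111010 walk d0:H7→d1:-→d2:-→d3:-→d4:-→d5:-→d6:-→d7:H1→d8:-→d9:-→d10:-→d11:-→d12:-→d13:-→d14:-→d15:-→d16:H0→d17:-→d18:-→d19:-→d20:H1 -> H1

== LOOKUPS ==
["H0","H0","H4","H0","H7","no-route","H1","H7","H1","H1"]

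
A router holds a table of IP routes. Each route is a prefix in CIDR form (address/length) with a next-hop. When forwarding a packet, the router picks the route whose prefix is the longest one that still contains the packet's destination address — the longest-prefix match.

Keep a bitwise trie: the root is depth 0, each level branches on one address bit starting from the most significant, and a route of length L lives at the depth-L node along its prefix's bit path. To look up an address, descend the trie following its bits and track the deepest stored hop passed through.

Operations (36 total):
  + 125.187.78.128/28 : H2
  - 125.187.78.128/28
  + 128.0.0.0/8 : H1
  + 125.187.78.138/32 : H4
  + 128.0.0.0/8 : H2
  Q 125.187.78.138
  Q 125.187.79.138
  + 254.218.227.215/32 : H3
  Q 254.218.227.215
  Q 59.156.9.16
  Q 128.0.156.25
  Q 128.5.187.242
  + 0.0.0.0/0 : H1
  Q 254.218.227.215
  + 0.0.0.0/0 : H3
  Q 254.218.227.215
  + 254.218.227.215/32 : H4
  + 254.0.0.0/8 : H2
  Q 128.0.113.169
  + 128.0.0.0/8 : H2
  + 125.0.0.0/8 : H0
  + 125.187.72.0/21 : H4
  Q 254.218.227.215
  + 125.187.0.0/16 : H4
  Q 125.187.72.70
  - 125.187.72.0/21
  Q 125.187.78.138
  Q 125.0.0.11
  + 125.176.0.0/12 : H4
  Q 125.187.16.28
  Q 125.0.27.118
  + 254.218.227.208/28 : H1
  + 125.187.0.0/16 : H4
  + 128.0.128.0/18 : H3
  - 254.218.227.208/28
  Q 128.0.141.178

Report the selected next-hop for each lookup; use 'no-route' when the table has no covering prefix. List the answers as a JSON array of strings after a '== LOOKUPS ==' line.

Trace:
  add 125.187.78.128/28 -> H2 at depth 28
  - 125.187.78.128/28 clear@28
  add 128.0.0.0/8 -> H1 at depth 8
  add 125.187.78.138/32 -> H4 at depth 32
  add 128.0.0.0/8 -> H2 at depth 8
  lookup 125.187.78.138: bits 01111101101110110100111010001010 walk d0:-→d1:-→d2:-→d3:-→d4:-→d5:-→d6:-→d7:-→d8:-→d9:-→d10:-→d11:-→d12:-→d13:-→d14:-→d15:-→d16:-→d17:-→d18:-→d19:-→d20:-→d21:-→d22:-→d23:-→d24:-→d25:-→d26:-→d27:-→d28:-→d29:-→d30:-→d31:-→d32:H4 -> H4
  lookup 125.187.79.138: bits 01111101101110110100111 walk d0:-→d1:-→d2:-→d3:-→d4:-→d5:-→d6:-→d7:-→d8:-→d9:-→d10:-→d11:-→d12:-→d13:-→d14:-→d15:-→d16:-→d17:-→d18:-→d19:-→d20:-→d21:-→d22:-→d23:- -> no-route
  add 254.218.227.215/32 -> H3 at depth 32
  lookup 254.218.227.215: bits 11111110110110101110001111010111 walk d0:-→d1:-→d2:-→d3:-→d4:-→d5:-→d6:-→d7:-→d8:-→d9:-→d10:-→d11:-→d12:-→d13:-→d14:-→d15:-→d16:-→d17:-→d18:-→d19:-→d20:-→d21:-→d22:-→d23:-→d24:-→d25:-→d26:-→d27:-→d28:-→d29:-→d30:-→d31:-→d32:H3 -> H3
  lookup 59.156.9.16: bits 0 walk d0:-→d1:- -> no-route
  lookup 128.0.156.25: bits 10000000 walk d0:-→d1:-→d2:-→d3:-→d4:-→d5:-→d6:-→d7:-→d8:H2 -> H2
  lookup 128.5.187.242: bits 10000000 walk d0:-→d1:-→d2:-→d3:-→d4:-→d5:-→d6:-→d7:-→d8:H2 -> H2
  add 0.0.0.0/0 -> H1 at depth 0
  lookup 254.218.227.215: bits 11111110110110101110001111010111 walk d0:H1→d1:-→d2:-→d3:-→d4:-→d5:-→d6:-→d7:-→d8:-→d9:-→d10:-→d11:-→d12:-→d13:-→d14:-→d15:-→d16:-→d17:-→d18:-→d19:-→d20:-→d21:-→d22:-→d23:-→d24:-→d25:-→d26:-→d27:-→d28:-→d29:-→d30:-→d31:-→d32:H3 -> H3
  add 0.0.0.0/0 -> H3 at depth 0
  lookup 254.218.227.215: bits 11111110110110101110001111010111 walk d0:H3→d1:-→d2:-→d3:-→d4:-→d5:-→d6:-→d7:-→d8:-→d9:-→d10:-→d11:-→d12:-→d13:-→d14:-→d15:-→d16:-→d17:-→d18:-→d19:-→d20:-→d21:-→d22:-→d23:-→d24:-→d25:-→d26:-→d27:-→d28:-→d29:-→d30:-→d31:-→d32:H3 -> H3
  add 254.218.227.215/32 -> H4 at depth 32
  add 254.0.0.0/8 -> H2 at depth 8
  lookup 128.0.113.169: bits 10000000 walk d0:H3→d1:-→d2:-→d3:-→d4:-→d5:-→d6:-→d7:-→d8:H2 -> H2
  add 128.0.0.0/8 -> H2 at depth 8
  add 125.0.0.0/8 -> H0 at depth 8
  add 125.187.72.0/21 -> H4 at depth 21
  lookup 254.218.227.215: bits 11111110110110101110001111010111 walk d0:H3→d1:-→d2:-→d3:-→d4:-→d5:-→d6:-→d7:-→d8:H2→d9:-→d10:-→d11:-→d12:-→d13:-→d14:-→d15:-→d16:-→d17:-→d18:-→d19:-→d20:-→d21:-→d22:-→d23:-→d24:-→d25:-→d26:-→d27:-→d28:-→d29:-→d30:-→d31:-→d32:H4 -> H4
  add 125.187.0.0/16 -> H4 at depth 16
  lookup 125.187.72.70: bits 011111011011101101001 walk d0:H3→d1:-→d2:-→d3:-→d4:-→d5:-→d6:-→d7:-→d8:H0→d9:-→d10:-→d11:-→d12:-→d13:-→d14:-→d15:-→d16:H4→d17:-→d18:-→d19:-→d20:-→d21:H4 -> H4
  - 125.187.72.0/21 clear@21
  lookup 125.187.78.138: bits 01111101101110110100111010001010 walk d0:H3→d1:-→d2:-→d3:-→d4:-→d5:-→d6:-→d7:-→d8:H0→d9:-→d10:-→d11:-→d12:-→d13:-→d14:-→d15:-→d16:H4→d17:-→d18:-→d19:-→d20:-→d21:-→d22:-→d23:-→d24:-→d25:-→d26:-→d27:-→d28:-→d29:-→d30:-→d31:-→d32:H4 -> H4
  lookup 125.0.0.11: bits 01111101 walk d0:H3→d1:-→d2:-→d3:-→d4:-→d5:-→d6:-→d7:-→d8:H0 -> H0
  add 125.176.0.0/12 -> H4 at depth 12
  lookup 125.187.16.28: bits 01111101101110110 walk d0:H3→d1:-→d2:-→d3:-→d4:-→d5:-→d6:-→d7:-→d8:H0→d9:-→d10:-→d11:-→d12:H4→d13:-→d14:-→d15:-→d16:H4→d17:- -> H4
  lookup 125.0.27.118: bits 01111101 walk d0:H3→d1:-→d2:-→d3:-→d4:-→d5:-→d6:-→d7:-→d8:H0 -> H0
  add 254.218.227.208/28 -> H1 at depth 28
  add 125.187.0.0/16 -> H4 at depth 16
  add 128.0.128.0/18 -> H3 at depth 18
  - 254.218.227.208/28 clear@28
  lookup 128.0.141.178: bits 100000000000000010 walk d0:H3→d1:-→d2:-→d3:-→d4:-→d5:-→d6:-→d7:-→d8:H2→d9:-→d10:-→d11:-→d12:-→d13:-→d14:-→d15:-→d16:-→d17:-→d18:H3 -> H3

== LOOKUPS ==
["H4","no-route","H3","no-route","H2","H2","H3","H3","H2","H4","H4","H4","H0","H4","H0","H3"]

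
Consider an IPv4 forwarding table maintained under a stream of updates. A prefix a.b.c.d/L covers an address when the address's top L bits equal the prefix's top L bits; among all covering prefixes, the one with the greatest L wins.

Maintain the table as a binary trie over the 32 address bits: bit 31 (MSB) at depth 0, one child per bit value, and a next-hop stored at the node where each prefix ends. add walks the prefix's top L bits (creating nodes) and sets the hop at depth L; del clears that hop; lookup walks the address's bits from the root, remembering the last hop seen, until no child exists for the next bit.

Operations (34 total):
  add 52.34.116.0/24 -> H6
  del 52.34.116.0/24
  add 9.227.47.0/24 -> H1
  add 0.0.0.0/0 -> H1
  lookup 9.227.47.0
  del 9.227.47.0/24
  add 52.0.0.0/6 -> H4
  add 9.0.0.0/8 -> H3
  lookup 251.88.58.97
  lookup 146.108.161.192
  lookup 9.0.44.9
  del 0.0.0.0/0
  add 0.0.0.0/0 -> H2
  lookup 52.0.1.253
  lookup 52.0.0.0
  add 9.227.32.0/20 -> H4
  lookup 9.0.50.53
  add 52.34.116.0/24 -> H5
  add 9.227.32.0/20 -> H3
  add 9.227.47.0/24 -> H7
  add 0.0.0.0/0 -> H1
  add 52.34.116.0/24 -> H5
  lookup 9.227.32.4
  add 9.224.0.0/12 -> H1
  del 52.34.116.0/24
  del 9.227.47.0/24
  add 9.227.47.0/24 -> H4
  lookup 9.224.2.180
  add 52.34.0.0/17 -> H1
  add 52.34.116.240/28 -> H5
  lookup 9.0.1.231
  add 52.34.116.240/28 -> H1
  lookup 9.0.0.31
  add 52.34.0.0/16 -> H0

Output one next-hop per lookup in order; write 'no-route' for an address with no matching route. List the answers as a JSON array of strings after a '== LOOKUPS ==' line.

Process each operation:
  + 52.34.116.0/24 (H6) depth=24
  - 52.34.116.0/24 clear@24
  + 9.227.47.0/24 (H1) depth=24
  + 0.0.0.0/0 (H1) depth=0
  ? 9.227.47.0  path d0:H1→d1:-→d2:-→d3:-→d4:-→d5:-→d6:-→d7:-→d8:-→d9:-→d10:-→d11:-→d12:-→d13:-→d14:-→d15:-→d16:-→d17:-→d18:-→d19:-→d20:-→d21:-→d22:-→d23:-→d24:H1  best=H1
  - 9.227.47.0/24 clear@24
  + 52.0.0.0/6 (H4) depth=6
  + 9.0.0.0/8 (H3) depth=8
  ? 251.88.58.97  path d0:H1  best=H1
  ? 146.108.161.192  path d0:H1  best=H1
  ? 9.0.44.9  path d0:H1→d1:-→d2:-→d3:-→d4:-→d5:-→d6:-→d7:-→d8:H3  best=H3
  - 0.0.0.0/0 clear@0
  + 0.0.0.0/0 (H2) depth=0
  ? 52.0.1.253  path d0:H2→d1:-→d2:-→d3:-→d4:-→d5:-→d6:H4→d7:-→d8:-→d9:-→d10:-  best=H4
  ? 52.0.0.0  path d0:H2→d1:-→d2:-→d3:-→d4:-→d5:-→d6:H4→d7:-→d8:-→d9:-→d10:-  best=H4
  + 9.227.32.0/20 (H4) depth=20
  ? 9.0.50.53  path d0:H2→d1:-→d2:-→d3:-→d4:-→d5:-→d6:-→d7:-→d8:H3  best=H3
  + 52.34.116.0/24 (H5) depth=24
  + 9.227.32.0/20 (H3) depth=20
  + 9.227.47.0/24 (H7) depth=24
  + 0.0.0.0/0 (H1) depth=0
  + 52.34.116.0/24 (H5) depth=24
  ? 9.227.32.4  path d0:H1→d1:-→d2:-→d3:-→d4:-→d5:-→d6:-→d7:-→d8:H3→d9:-→d10:-→d11:-→d12:-→d13:-→d14:-→d15:-→d16:-→d17:-→d18:-→d19:-→d20:H3  best=H3
  + 9.224.0.0/12 (H1) depth=12
  - 52.34.116.0/24 clear@24
  - 9.227.47.0/24 clear@24
  + 9.227.47.0/24 (H4) depth=24
  ? 9.224.2.180  path d0:H1→d1:-→d2:-→d3:-→d4:-→d5:-→d6:-→d7:-→d8:H3→d9:-→d10:-→d11:-→d12:H1→d13:-→d14:-  best=H1
  + 52.34.0.0/17 (H1) depth=17
  + 52.34.116.240/28 (H5) depth=28
  ? 9.0.1.231  path d0:H1→d1:-→d2:-→d3:-→d4:-→d5:-→d6:-→d7:-→d8:H3  best=H3
  + 52.34.116.240/28 (H1) depth=28
  ? 9.0.0.31  path d0:H1→d1:-→d2:-→d3:-→d4:-→d5:-→d6:-→d7:-→d8:H3  best=H3
  + 52.34.0.0/16 (H0) depth=16

== LOOKUPS ==
["H1","H1","H1","H3","H4","H4","H3","H3","H1","H3","H3"]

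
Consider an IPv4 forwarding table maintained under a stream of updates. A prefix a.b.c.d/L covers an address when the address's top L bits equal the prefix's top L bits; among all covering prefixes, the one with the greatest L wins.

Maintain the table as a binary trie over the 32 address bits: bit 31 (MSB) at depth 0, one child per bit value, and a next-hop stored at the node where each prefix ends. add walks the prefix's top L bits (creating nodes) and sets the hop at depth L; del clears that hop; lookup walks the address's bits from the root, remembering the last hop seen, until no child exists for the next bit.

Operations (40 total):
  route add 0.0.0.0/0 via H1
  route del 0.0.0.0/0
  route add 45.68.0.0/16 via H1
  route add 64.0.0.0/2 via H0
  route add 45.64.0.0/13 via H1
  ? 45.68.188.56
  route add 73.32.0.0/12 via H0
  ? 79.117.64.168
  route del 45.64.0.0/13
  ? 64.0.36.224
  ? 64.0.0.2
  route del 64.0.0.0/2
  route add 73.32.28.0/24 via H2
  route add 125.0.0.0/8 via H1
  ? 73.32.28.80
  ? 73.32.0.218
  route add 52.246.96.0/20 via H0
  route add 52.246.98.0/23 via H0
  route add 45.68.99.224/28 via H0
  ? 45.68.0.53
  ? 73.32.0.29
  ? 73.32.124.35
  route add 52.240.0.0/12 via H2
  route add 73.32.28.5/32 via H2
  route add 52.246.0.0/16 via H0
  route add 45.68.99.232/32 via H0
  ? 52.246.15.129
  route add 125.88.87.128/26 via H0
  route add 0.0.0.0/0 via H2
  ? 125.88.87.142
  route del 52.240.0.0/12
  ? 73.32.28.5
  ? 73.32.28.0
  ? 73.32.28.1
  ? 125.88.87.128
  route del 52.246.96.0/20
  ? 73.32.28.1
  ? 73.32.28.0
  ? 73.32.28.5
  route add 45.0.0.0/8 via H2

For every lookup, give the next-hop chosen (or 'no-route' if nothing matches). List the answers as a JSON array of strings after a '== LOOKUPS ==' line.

Process each operation:
  add 0.0.0.0/0 -> H1 at depth 0
  del 0.0.0.0/0 (clear depth 0)
  add 45.68.0.0/16 -> H1 at depth 16
  add 64.0.0.0/2 -> H0 at depth 2
  add 45.64.0.0/13 -> H1 at depth 13
  ? 45.68.188.56  path d0:-→d1:-→d2:-→d3:-→d4:-→d5:-→d6:-→d7:-→d8:-→d9:-→d10:-→d11:-→d12:-→d13:H1→d14:-→d15:-→d16:H1  best=H1
  add 73.32.0.0/12 -> H0 at depth 12
  ? 79.117.64.168  path d0:-→d1:-→d2:H0→d3:-→d4:-→d5:-  best=H0
  del 45.64.0.0/13 (clear depth 13)
  ? 64.0.36.224  path d0:-→d1:-→d2:H0→d3:-→d4:-  best=H0
  ? 64.0.0.2  path d0:-→d1:-→d2:H0→d3:-→d4:-  best=H0
  del 64.0.0.0/2 (clear depth 2)
  add 73.32.28.0/24 -> H2 at depth 24
  add 125.0.0.0/8 -> H1 at depth 8
  ? 73.32.28.80  path d0:-→d1:-→d2:-→d3:-→d4:-→d5:-→d6:-→d7:-→d8:-→d9:-→d10:-→d11:-→d12:H0→d13:-→d14:-→d15:-→d16:-→d17:-→d18:-→d19:-→d20:-→d21:-→d22:-→d23:-→d24:H2  best=H2
  ? 73.32.0.218  path d0:-→d1:-→d2:-→d3:-→d4:-→d5:-→d6:-→d7:-→d8:-→d9:-→d10:-→d11:-→d12:H0→d13:-→d14:-→d15:-→d16:-→d17:-→d18:-→d19:-  best=H0
  add 52.246.96.0/20 -> H0 at depth 20
  add 52.246.98.0/23 -> H0 at depth 23
  add 45.68.99.224/28 -> H0 at depth 28
  ? 45.68.0.53  path d0:-→d1:-→d2:-→d3:-→d4:-→d5:-→d6:-→d7:-→d8:-→d9:-→d10:-→d11:-→d12:-→d13:-→d14:-→d15:-→d16:H1→d17:-  best=H1
  ? 73.32.0.29  path d0:-→d1:-→d2:-→d3:-→d4:-→d5:-→d6:-→d7:-→d8:-→d9:-→d10:-→d11:-→d12:H0→d13:-→d14:-→d15:-→d16:-→d17:-→d18:-→d19:-  best=H0
  ? 73.32.124.35  path d0:-→d1:-→d2:-→d3:-→d4:-→d5:-→d6:-→d7:-→d8:-→d9:-→d10:-→d11:-→d12:H0→d13:-→d14:-→d15:-→d16:-→d17:-  best=H0
  add 52.240.0.0/12 -> H2 at depth 12
  add 73.32.28.5/32 -> H2 at depth 32
  add 52.246.0.0/16 -> H0 at depth 16
  add 45.68.99.232/32 -> H0 at depth 32
  ? 52.246.15.129  path d0:-→d1:-→d2:-→d3:-→d4:-→d5:-→d6:-→d7:-→d8:-→d9:-→d10:-→d11:-→d12:H2→d13:-→d14:-→d15:-→d16:H0→d17:-  best=H0
  add 125.88.87.128/26 -> H0 at depth 26
  add 0.0.0.0/0 -> H2 at depth 0
  ? 125.88.87.142  path d0:H2→d1:-→d2:-→d3:-→d4:-→d5:-→d6:-→d7:-→d8:H1→d9:-→d10:-→d11:-→d12:-→d13:-→d14:-→d15:-→d16:-→d17:-→d18:-→d19:-→d20:-→d21:-→d22:-→d23:-→d24:-→d25:-→d26:H0  best=H0
  del 52.240.0.0/12 (clear depth 12)
  ? 73.32.28.5  path d0:H2→d1:-→d2:-→d3:-→d4:-→d5:-→d6:-→d7:-→d8:-→d9:-→d10:-→d11:-→d12:H0→d13:-→d14:-→d15:-→d16:-→d17:-→d18:-→d19:-→d20:-→d21:-→d22:-→d23:-→d24:H2→d25:-→d26:-→d27:-→d28:-→d29:-→d30:-→d31:-→d32:H2  best=H2
  ? 73.32.28.0  path d0:H2→d1:-→d2:-→d3:-→d4:-→d5:-→d6:-→d7:-→d8:-→d9:-→d10:-→d11:-→d12:H0→d13:-→d14:-→d15:-→d16:-→d17:-→d18:-→d19:-→d20:-→d21:-→d22:-→d23:-→d24:H2→d25:-→d26:-→d27:-→d28:-→d29:-  best=H2
  ? 73.32.28.1  path d0:H2→d1:-→d2:-→d3:-→d4:-→d5:-→d6:-→d7:-→d8:-→d9:-→d10:-→d11:-→d12:H0→d13:-→d14:-→d15:-→d16:-→d17:-→d18:-→d19:-→d20:-→d21:-→d22:-→d23:-→d24:H2→d25:-→d26:-→d27:-→d28:-→d29:-  best=H2
  ? 125.88.87.128  path d0:H2→d1:-→d2:-→d3:-→d4:-→d5:-→d6:-→d7:-→d8:H1→d9:-→d10:-→d11:-→d12:-→d13:-→d14:-→d15:-→d16:-→d17:-→d18:-→d19:-→d20:-→d21:-→d22:-→d23:-→d24:-→d25:-→d26:H0  best=H0
  del 52.246.96.0/20 (clear depth 20)
  ? 73.32.28.1  path d0:H2→d1:-→d2:-→d3:-→d4:-→d5:-→d6:-→d7:-→d8:-→d9:-→d10:-→d11:-→d12:H0→d13:-→d14:-→d15:-→d16:-→d17:-→d18:-→d19:-→d20:-→d21:-→d22:-→d23:-→d24:H2→d25:-→d26:-→d27:-→d28:-→d29:-  best=H2
  ? 73.32.28.0  path d0:H2→d1:-→d2:-→d3:-→d4:-→d5:-→d6:-→d7:-→d8:-→d9:-→d10:-→d11:-→d12:H0→d13:-→d14:-→d15:-→d16:-→d17:-→d18:-→d19:-→d20:-→d21:-→d22:-→d23:-→d24:H2→d25:-→d26:-→d27:-→d28:-→d29:-  best=H2
  ? 73.32.28.5  path d0:H2→d1:-→d2:-→d3:-→d4:-→d5:-→d6:-→d7:-→d8:-→d9:-→d10:-→d11:-→d12:H0→d13:-→d14:-→d15:-→d16:-→d17:-→d18:-→d19:-→d20:-→d21:-→d22:-→d23:-→d24:H2→d25:-→d26:-→d27:-→d28:-→d29:-→d30:-→d31:-→d32:H2  best=H2
  add 45.0.0.0/8 -> H2 at depth 8

== LOOKUPS ==
["H1","H0","H0","H0","H2","H0","H1","H0","H0","H0","H0","H2","H2","H2","H0","H2","H2","H2"]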